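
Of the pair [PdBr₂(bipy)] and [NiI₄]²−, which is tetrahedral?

[NiI₄]²−

For [PdBr₂(bipy)]: Each bromide is −1; 2,2′-bipyridine is neutral; balancing the 0 overall charge requires Pd(II). Group 10 minus oxidation state 2 gives a d⁸ configuration. A 4d d⁸ ion has a large crystal-field splitting; square planar leaves the high-energy d_{x²−y²} orbital empty and maximises CFSE. → square planar.
For [NiI₄]²−: Summing ligand charges against the −2 overall charge gives an oxidation state of +2 for nickel. Group 10 minus oxidation state 2 gives a d⁸ configuration. Iodide is a weak-field ligand. With weak-field ligands the CFSE gain from square planar is small, so a 3d d⁸ ion takes the sterically preferred tetrahedral geometry. → tetrahedral.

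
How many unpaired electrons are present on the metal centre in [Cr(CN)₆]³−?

3

Each cyanide is −1; balancing the −3 overall charge requires Cr(III).
Cr sits in group 6, so the d-electron count is 6 − 3 = 3.
In an octahedral field the d³ configuration is t₂g³e_g⁰ (only one arrangement possible), giving 3 unpaired electrons.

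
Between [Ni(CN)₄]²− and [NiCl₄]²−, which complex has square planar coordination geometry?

For [Ni(CN)₄]²−: Each cyanide is −1; balancing the −2 overall charge requires Ni(II). Group 10 minus oxidation state 2 gives a d⁸ configuration. Cyanide is a strong-field ligand (high in the spectrochemical series). A 3d d⁸ ion with strong-field ligands gains enough CFSE to favour square planar over tetrahedral. → square planar.
For [NiCl₄]²−: Each chloride is −1; balancing the −2 overall charge requires Ni(II). Nickel is a group-10 element; Ni(II) is therefore d⁸. Chloride is a weak-field ligand. With weak-field ligands the CFSE gain from square planar is small, so a 3d d⁸ ion takes the sterically preferred tetrahedral geometry. → tetrahedral.

[Ni(CN)₄]²−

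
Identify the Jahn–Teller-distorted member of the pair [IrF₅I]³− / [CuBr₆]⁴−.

[CuBr₆]⁴−

[IrF₅I]³−: Summing ligand charges against the −3 overall charge gives an oxidation state of +3 for iridium. Ir sits in group 9, so the d-electron count is 9 − 3 = 6. A 5d ion has a large Δₒ and is invariably low-spin. The d⁶ configuration leaves the e_g set evenly filled (or empty) — no strong Jahn–Teller driving force.
[CuBr₆]⁴−: Each bromide is −1; balancing the −4 overall charge requires Cu(II). Copper is a group-11 element; Cu(II) is therefore d⁹. The t₂g⁶e_g³ configuration has an unevenly filled e_g set; the Jahn–Teller theorem predicts a tetragonal distortion (typically axial elongation) to lift the degeneracy.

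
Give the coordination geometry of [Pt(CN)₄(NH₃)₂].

octahedral

Each cyanide is −1; ammonia is neutral; balancing the 0 overall charge requires Pt(IV).
Platinum is a group-10 element; Pt(IV) is therefore d⁶.
Coordination number: 6.
Six donors around a single metal centre give an octahedral coordination sphere.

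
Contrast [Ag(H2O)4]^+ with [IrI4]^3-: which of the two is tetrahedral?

[Ag(H2O)4]^+

For [Ag(H2O)4]^+: Water is neutral; balancing the +1 overall charge requires Ag(I). Group 11 minus oxidation state 1 gives a d¹⁰ configuration. A d¹⁰ ion has no crystal-field stabilisation preference between square planar and tetrahedral, so four ligands adopt the sterically favoured tetrahedral geometry. → tetrahedral.
For [IrI4]^3-: Each iodide is −1; balancing the −3 overall charge requires Ir(I). Group 9 minus oxidation state 1 gives a d⁸ configuration. A 5d d⁸ ion has a large crystal-field splitting; square planar leaves the high-energy d_{x²−y²} orbital empty and maximises CFSE. → square planar.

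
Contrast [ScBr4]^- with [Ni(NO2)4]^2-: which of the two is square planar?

[Ni(NO2)4]^2-

For [ScBr4]^-: Ligand charges: each bromide is −1. With an overall charge of −1 the scandium centre must be in the +3 oxidation state. Sc sits in group 3, so the d-electron count is 3 − 3 = 0. A d⁰ ion has no crystal-field stabilisation preference between square planar and tetrahedral, so four ligands adopt the sterically favoured tetrahedral geometry. → tetrahedral.
For [Ni(NO2)4]^2-: Summing ligand charges against the −2 overall charge gives an oxidation state of +2 for nickel. Nickel is a group-10 element; Ni(II) is therefore d⁸. Nitro (N-bound nitrite) is a strong-field ligand (high in the spectrochemical series). A 3d d⁸ ion with strong-field ligands gains enough CFSE to favour square planar over tetrahedral. → square planar.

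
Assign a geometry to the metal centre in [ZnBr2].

linear

Summing ligand charges against the 0 overall charge gives an oxidation state of +2 for zinc.
Zinc is a group-12 element; Zn(II) is therefore d¹⁰.
Coordination number: 2.
A d¹⁰ ion with only two ligands adopts a linear arrangement (sp hybridisation; no CFSE preference).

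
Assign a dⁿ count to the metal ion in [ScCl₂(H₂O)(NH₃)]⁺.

d⁰

Ligand charges: each chloride is −1; water is neutral; ammonia is neutral. With an overall charge of +1 the scandium centre must be in the +3 oxidation state.
Group 3 minus oxidation state 3 gives a d⁰ configuration.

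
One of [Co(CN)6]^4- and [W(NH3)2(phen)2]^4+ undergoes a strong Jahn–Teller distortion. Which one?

[Co(CN)6]^4-

[Co(CN)6]^4-: Summing ligand charges against the −4 overall charge gives an oxidation state of +2 for cobalt. Co sits in group 9, so the d-electron count is 9 − 2 = 7. Cyanide is a strong-field ligand (high in the spectrochemical series) for a first-row metal, so the complex is low-spin. The t₂g⁶e_g¹ (low-spin) configuration has an unevenly filled e_g set; the Jahn–Teller theorem predicts a tetragonal distortion (typically axial elongation) to lift the degeneracy.
[W(NH3)2(phen)2]^4+: Ligand charges: ammonia is neutral; 1,10-phenanthroline is neutral. With an overall charge of +4 the tungsten centre must be in the +4 oxidation state. Tungsten is a group-6 element; W(IV) is therefore d². The d² configuration leaves the e_g set evenly filled (or empty) — no strong Jahn–Teller driving force.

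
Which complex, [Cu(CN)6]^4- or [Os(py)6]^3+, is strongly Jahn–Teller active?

[Cu(CN)6]^4-

[Cu(CN)6]^4-: Summing ligand charges against the −4 overall charge gives an oxidation state of +2 for copper. Copper is a group-11 element; Cu(II) is therefore d⁹. The t₂g⁶e_g³ configuration has an unevenly filled e_g set; the Jahn–Teller theorem predicts a tetragonal distortion (typically axial elongation) to lift the degeneracy.
[Os(py)6]^3+: Summing ligand charges against the +3 overall charge gives an oxidation state of +3 for osmium. Osmium is a group-8 element; Os(III) is therefore d⁵. A 5d ion has a large Δₒ and is invariably low-spin. The d⁵ configuration leaves the e_g set evenly filled (or empty) — no strong Jahn–Teller driving force.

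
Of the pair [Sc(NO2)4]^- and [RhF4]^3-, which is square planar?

[RhF4]^3-

For [Sc(NO2)4]^-: Ligand charges: each nitro (N-bound nitrite) is −1. With an overall charge of −1 the scandium centre must be in the +3 oxidation state. Sc sits in group 3, so the d-electron count is 3 − 3 = 0. A d⁰ ion has no crystal-field stabilisation preference between square planar and tetrahedral, so four ligands adopt the sterically favoured tetrahedral geometry. → tetrahedral.
For [RhF4]^3-: Ligand charges: each fluoride is −1. With an overall charge of −3 the rhodium centre must be in the +1 oxidation state. Rhodium is a group-9 element; Rh(I) is therefore d⁸. A 4d d⁸ ion has a large crystal-field splitting; square planar leaves the high-energy d_{x²−y²} orbital empty and maximises CFSE. → square planar.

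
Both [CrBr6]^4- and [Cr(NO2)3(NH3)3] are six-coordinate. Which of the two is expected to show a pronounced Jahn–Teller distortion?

[CrBr6]^4-

[CrBr6]^4-: Summing ligand charges against the −4 overall charge gives an oxidation state of +2 for chromium. Cr sits in group 6, so the d-electron count is 6 − 2 = 4. Bromide is a weak-field ligand for a first-row metal, so the complex is high-spin. The t₂g³e_g¹ (high-spin) configuration has an unevenly filled e_g set; the Jahn–Teller theorem predicts a tetragonal distortion (typically axial elongation) to lift the degeneracy.
[Cr(NO2)3(NH3)3]: Each nitro (N-bound nitrite) is −1; ammonia is neutral; balancing the 0 overall charge requires Cr(III). Group 6 minus oxidation state 3 gives a d³ configuration. The d³ configuration leaves the e_g set evenly filled (or empty) — no strong Jahn–Teller driving force.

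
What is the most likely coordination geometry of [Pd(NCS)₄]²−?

square planar

Each isothiocyanate is −1; balancing the −2 overall charge requires Pd(II).
Pd sits in group 10, so the d-electron count is 10 − 2 = 8.
Coordination number: 4.
A 4d d⁸ ion has a large crystal-field splitting; square planar leaves the high-energy d_{x²−y²} orbital empty and maximises CFSE.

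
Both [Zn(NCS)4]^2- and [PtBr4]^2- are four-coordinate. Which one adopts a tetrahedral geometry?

[Zn(NCS)4]^2-

For [Zn(NCS)4]^2-: Each isothiocyanate is −1; balancing the −2 overall charge requires Zn(II). Group 12 minus oxidation state 2 gives a d¹⁰ configuration. A d¹⁰ ion has no crystal-field stabilisation preference between square planar and tetrahedral, so four ligands adopt the sterically favoured tetrahedral geometry. → tetrahedral.
For [PtBr4]^2-: Ligand charges: each bromide is −1. With an overall charge of −2 the platinum centre must be in the +2 oxidation state. Pt sits in group 10, so the d-electron count is 10 − 2 = 8. A 5d d⁸ ion has a large crystal-field splitting; square planar leaves the high-energy d_{x²−y²} orbital empty and maximises CFSE. → square planar.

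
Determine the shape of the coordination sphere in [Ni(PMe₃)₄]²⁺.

square planar

Ligand charges: trimethylphosphine is neutral. With an overall charge of +2 the nickel centre must be in the +2 oxidation state.
Group 10 minus oxidation state 2 gives a d⁸ configuration.
With 4 monodentate ligands the coordination number is 4.
Trimethylphosphine is a strong-field ligand (high in the spectrochemical series).
A 3d d⁸ ion with strong-field ligands gains enough CFSE to favour square planar over tetrahedral.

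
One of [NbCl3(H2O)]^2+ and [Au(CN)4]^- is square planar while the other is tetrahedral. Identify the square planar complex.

For [NbCl3(H2O)]^2+: Ligand charges: each chloride is −1; water is neutral. With an overall charge of +2 the niobium centre must be in the +5 oxidation state. Nb sits in group 5, so the d-electron count is 5 − 5 = 0. A d⁰ ion has no crystal-field stabilisation preference between square planar and tetrahedral, so four ligands adopt the sterically favoured tetrahedral geometry. → tetrahedral.
For [Au(CN)4]^-: Ligand charges: each cyanide is −1. With an overall charge of −1 the gold centre must be in the +3 oxidation state. Gold is a group-11 element; Au(III) is therefore d⁸. A 5d d⁸ ion has a large crystal-field splitting; square planar leaves the high-energy d_{x²−y²} orbital empty and maximises CFSE. → square planar.

[Au(CN)4]^-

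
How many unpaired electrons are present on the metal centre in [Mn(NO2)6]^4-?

1 unpaired electron

Each nitro (N-bound nitrite) is −1; balancing the −4 overall charge requires Mn(II).
Group 7 minus oxidation state 2 gives a d⁵ configuration.
The spin state decides the count: Nitro (N-bound nitrite) is a strong-field ligand (high in the spectrochemical series) for a first-row metal, so the complex is low-spin.
An octahedral low-spin d⁵ ion is t₂g⁵e_g⁰, giving 1 unpaired electron.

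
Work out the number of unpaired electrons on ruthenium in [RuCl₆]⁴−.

0 unpaired electrons

Summing ligand charges against the −4 overall charge gives an oxidation state of +2 for ruthenium.
Ru sits in group 8, so the d-electron count is 8 − 2 = 6.
The spin state decides the count: a 4d ion has a large Δₒ and is invariably low-spin.
An octahedral low-spin d⁶ ion is t₂g⁶e_g⁰, giving 0 unpaired electrons.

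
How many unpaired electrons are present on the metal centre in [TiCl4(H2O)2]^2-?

2 unpaired electrons

Summing ligand charges against the −2 overall charge gives an oxidation state of +2 for titanium.
Ti sits in group 4, so the d-electron count is 4 − 2 = 2.
In an octahedral field the d² configuration is t₂g²e_g⁰ (only one arrangement possible), giving 2 unpaired electrons.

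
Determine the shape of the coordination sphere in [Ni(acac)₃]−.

octahedral

Each acetylacetonate is −1; balancing the −1 overall charge requires Ni(II).
Group 10 minus oxidation state 2 gives a d⁸ configuration.
Counting donor atoms: 3×acetylacetonate (bidentate) → 6 donors. Coordination number = 6.
Six donors around a single metal centre give an octahedral coordination sphere.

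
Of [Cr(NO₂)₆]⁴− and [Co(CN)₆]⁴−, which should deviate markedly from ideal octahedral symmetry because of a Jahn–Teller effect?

[Cr(NO₂)₆]⁴−: Each nitro (N-bound nitrite) is −1; balancing the −4 overall charge requires Cr(II). Group 6 minus oxidation state 2 gives a d⁴ configuration. Nitro (N-bound nitrite) is a strong-field ligand (high in the spectrochemical series) for a first-row metal, so the complex is low-spin. The d⁴ configuration leaves the e_g set evenly filled (or empty) — no strong Jahn–Teller driving force.
[Co(CN)₆]⁴−: Ligand charges: each cyanide is −1. With an overall charge of −4 the cobalt centre must be in the +2 oxidation state. Group 9 minus oxidation state 2 gives a d⁷ configuration. Cyanide is a strong-field ligand (high in the spectrochemical series) for a first-row metal, so the complex is low-spin. The t₂g⁶e_g¹ (low-spin) configuration has an unevenly filled e_g set; the Jahn–Teller theorem predicts a tetragonal distortion (typically axial elongation) to lift the degeneracy.

[Co(CN)₆]⁴−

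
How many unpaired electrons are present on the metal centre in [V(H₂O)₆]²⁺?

3

Summing ligand charges against the +2 overall charge gives an oxidation state of +2 for vanadium.
V sits in group 5, so the d-electron count is 5 − 2 = 3.
In an octahedral field the d³ configuration is t₂g³e_g⁰ (only one arrangement possible), giving 3 unpaired electrons.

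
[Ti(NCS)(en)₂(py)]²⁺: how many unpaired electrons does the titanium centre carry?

Summing ligand charges against the +2 overall charge gives an oxidation state of +3 for titanium.
Titanium is a group-4 element; Ti(III) is therefore d¹.
Counting donor atoms: 1×isothiocyanate (monodentate) → 1 donor; 2×ethylenediamine (bidentate) → 4 donors; 1×pyridine (monodentate) → 1 donor. Coordination number = 6.
In an octahedral field the d¹ configuration is t₂g¹e_g⁰ (only one arrangement possible), giving 1 unpaired electron.

1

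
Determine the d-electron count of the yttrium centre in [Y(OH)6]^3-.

Each hydroxide is −1; balancing the −3 overall charge requires Y(III).
Y sits in group 3, so the d-electron count is 3 − 3 = 0.

d0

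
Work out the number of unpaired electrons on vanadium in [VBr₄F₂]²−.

1 unpaired electron

Summing ligand charges against the −2 overall charge gives an oxidation state of +4 for vanadium.
V sits in group 5, so the d-electron count is 5 − 4 = 1.
In an octahedral field the d¹ configuration is t₂g¹e_g⁰ (only one arrangement possible), giving 1 unpaired electron.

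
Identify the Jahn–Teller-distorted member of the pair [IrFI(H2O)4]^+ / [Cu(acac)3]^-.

[IrFI(H2O)4]^+: Summing ligand charges against the +1 overall charge gives an oxidation state of +3 for iridium. Group 9 minus oxidation state 3 gives a d⁶ configuration. A 5d ion has a large Δₒ and is invariably low-spin. The d⁶ configuration leaves the e_g set evenly filled (or empty) — no strong Jahn–Teller driving force.
[Cu(acac)3]^-: Ligand charges: each acetylacetonate is −1. With an overall charge of −1 the copper centre must be in the +2 oxidation state. Group 11 minus oxidation state 2 gives a d⁹ configuration. The t₂g⁶e_g³ configuration has an unevenly filled e_g set; the Jahn–Teller theorem predicts a tetragonal distortion (typically axial elongation) to lift the degeneracy.

[Cu(acac)3]^-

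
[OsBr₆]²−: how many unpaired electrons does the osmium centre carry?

Each bromide is −1; balancing the −2 overall charge requires Os(IV).
Osmium is a group-8 element; Os(IV) is therefore d⁴.
The spin state decides the count: a 5d ion has a large Δₒ and is invariably low-spin.
An octahedral low-spin d⁴ ion is t₂g⁴e_g⁰, giving 2 unpaired electrons.

2 unpaired electrons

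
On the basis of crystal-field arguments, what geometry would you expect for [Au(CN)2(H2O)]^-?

Each cyanide is −1; water is neutral; balancing the −1 overall charge requires Au(I).
Au sits in group 11, so the d-electron count is 11 − 1 = 10.
Coordination number: 3.
Three ligands around a d¹⁰ centre minimise repulsion in a trigonal-planar arrangement.

trigonal planar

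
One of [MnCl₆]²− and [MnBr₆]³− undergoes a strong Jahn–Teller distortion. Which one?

[MnCl₆]²−: Each chloride is −1; balancing the −2 overall charge requires Mn(IV). Group 7 minus oxidation state 4 gives a d³ configuration. The d³ configuration leaves the e_g set evenly filled (or empty) — no strong Jahn–Teller driving force.
[MnBr₆]³−: Summing ligand charges against the −3 overall charge gives an oxidation state of +3 for manganese. Mn sits in group 7, so the d-electron count is 7 − 3 = 4. Bromide is a weak-field ligand for a first-row metal, so the complex is high-spin. The t₂g³e_g¹ (high-spin) configuration has an unevenly filled e_g set; the Jahn–Teller theorem predicts a tetragonal distortion (typically axial elongation) to lift the degeneracy.

[MnBr₆]³−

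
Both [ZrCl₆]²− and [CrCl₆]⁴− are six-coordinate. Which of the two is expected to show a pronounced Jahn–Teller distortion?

[ZrCl₆]²−: Ligand charges: each chloride is −1. With an overall charge of −2 the zirconium centre must be in the +4 oxidation state. Zr sits in group 4, so the d-electron count is 4 − 4 = 0. The d⁰ configuration leaves the e_g set evenly filled (or empty) — no strong Jahn–Teller driving force.
[CrCl₆]⁴−: Summing ligand charges against the −4 overall charge gives an oxidation state of +2 for chromium. Cr sits in group 6, so the d-electron count is 6 − 2 = 4. Chloride is a weak-field ligand for a first-row metal, so the complex is high-spin. The t₂g³e_g¹ (high-spin) configuration has an unevenly filled e_g set; the Jahn–Teller theorem predicts a tetragonal distortion (typically axial elongation) to lift the degeneracy.

[CrCl₆]⁴−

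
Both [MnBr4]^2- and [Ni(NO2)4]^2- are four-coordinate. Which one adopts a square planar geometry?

For [MnBr4]^2-: Ligand charges: each bromide is −1. With an overall charge of −2 the manganese centre must be in the +2 oxidation state. Manganese is a group-7 element; Mn(II) is therefore d⁵. A high-spin d⁵ ion has zero CFSE in either geometry, so four ligands adopt the sterically favoured tetrahedral geometry. → tetrahedral.
For [Ni(NO2)4]^2-: Ligand charges: each nitro (N-bound nitrite) is −1. With an overall charge of −2 the nickel centre must be in the +2 oxidation state. Nickel is a group-10 element; Ni(II) is therefore d⁸. Nitro (N-bound nitrite) is a strong-field ligand (high in the spectrochemical series). A 3d d⁸ ion with strong-field ligands gains enough CFSE to favour square planar over tetrahedral. → square planar.

[Ni(NO2)4]^2-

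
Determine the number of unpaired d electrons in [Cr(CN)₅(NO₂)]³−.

3 unpaired electrons

Summing ligand charges against the −3 overall charge gives an oxidation state of +3 for chromium.
Cr sits in group 6, so the d-electron count is 6 − 3 = 3.
In an octahedral field the d³ configuration is t₂g³e_g⁰ (only one arrangement possible), giving 3 unpaired electrons.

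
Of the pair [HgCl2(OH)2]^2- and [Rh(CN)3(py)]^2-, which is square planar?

For [HgCl2(OH)2]^2-: Each chloride is −1; each hydroxide is −1; balancing the −2 overall charge requires Hg(II). Hg sits in group 12, so the d-electron count is 12 − 2 = 10. A d¹⁰ ion has no crystal-field stabilisation preference between square planar and tetrahedral, so four ligands adopt the sterically favoured tetrahedral geometry. → tetrahedral.
For [Rh(CN)3(py)]^2-: Ligand charges: each cyanide is −1; pyridine is neutral. With an overall charge of −2 the rhodium centre must be in the +1 oxidation state. Rhodium is a group-9 element; Rh(I) is therefore d⁸. A 4d d⁸ ion has a large crystal-field splitting; square planar leaves the high-energy d_{x²−y²} orbital empty and maximises CFSE. → square planar.

[Rh(CN)3(py)]^2-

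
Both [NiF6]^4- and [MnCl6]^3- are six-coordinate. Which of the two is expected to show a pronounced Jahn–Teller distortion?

[NiF6]^4-: Summing ligand charges against the −4 overall charge gives an oxidation state of +2 for nickel. Ni sits in group 10, so the d-electron count is 10 − 2 = 8. The d⁸ configuration leaves the e_g set evenly filled (or empty) — no strong Jahn–Teller driving force.
[MnCl6]^3-: Each chloride is −1; balancing the −3 overall charge requires Mn(III). Manganese is a group-7 element; Mn(III) is therefore d⁴. Chloride is a weak-field ligand for a first-row metal, so the complex is high-spin. The t₂g³e_g¹ (high-spin) configuration has an unevenly filled e_g set; the Jahn–Teller theorem predicts a tetragonal distortion (typically axial elongation) to lift the degeneracy.

[MnCl6]^3-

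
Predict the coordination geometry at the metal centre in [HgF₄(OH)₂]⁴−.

Each fluoride is −1; each hydroxide is −1; balancing the −4 overall charge requires Hg(II).
Mercury is a group-12 element; Hg(II) is therefore d¹⁰.
With 6 monodentate ligands the coordination number is 6.
Six donors around a single metal centre give an octahedral coordination sphere.

octahedral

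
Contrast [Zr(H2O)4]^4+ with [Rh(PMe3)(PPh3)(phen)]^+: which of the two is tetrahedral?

[Zr(H2O)4]^4+

For [Zr(H2O)4]^4+: Summing ligand charges against the +4 overall charge gives an oxidation state of +4 for zirconium. Zr sits in group 4, so the d-electron count is 4 − 4 = 0. A d⁰ ion has no crystal-field stabilisation preference between square planar and tetrahedral, so four ligands adopt the sterically favoured tetrahedral geometry. → tetrahedral.
For [Rh(PMe3)(PPh3)(phen)]^+: Ligand charges: trimethylphosphine is neutral; triphenylphosphine is neutral; 1,10-phenanthroline is neutral. With an overall charge of +1 the rhodium centre must be in the +1 oxidation state. Group 9 minus oxidation state 1 gives a d⁸ configuration. A 4d d⁸ ion has a large crystal-field splitting; square planar leaves the high-energy d_{x²−y²} orbital empty and maximises CFSE. → square planar.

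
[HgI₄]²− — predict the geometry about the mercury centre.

Each iodide is −1; balancing the −2 overall charge requires Hg(II).
Hg sits in group 12, so the d-electron count is 12 − 2 = 10.
Coordination number: 4.
A d¹⁰ ion has no crystal-field stabilisation preference between square planar and tetrahedral, so four ligands adopt the sterically favoured tetrahedral geometry.

tetrahedral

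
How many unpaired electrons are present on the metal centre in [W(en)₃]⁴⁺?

2

Ethylenediamine is neutral; balancing the +4 overall charge requires W(IV).
Tungsten is a group-6 element; W(IV) is therefore d².
Counting donor atoms: 3×ethylenediamine (bidentate) → 6 donors. Coordination number = 6.
In an octahedral field the d² configuration is t₂g²e_g⁰ (only one arrangement possible), giving 2 unpaired electrons.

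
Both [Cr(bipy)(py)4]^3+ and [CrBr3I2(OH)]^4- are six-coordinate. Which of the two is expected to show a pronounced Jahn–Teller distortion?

[CrBr3I2(OH)]^4-

[Cr(bipy)(py)4]^3+: 2,2′-bipyridine is neutral; pyridine is neutral; balancing the +3 overall charge requires Cr(III). Chromium is a group-6 element; Cr(III) is therefore d³. The d³ configuration leaves the e_g set evenly filled (or empty) — no strong Jahn–Teller driving force.
[CrBr3I2(OH)]^4-: Each bromide is −1; each iodide is −1; each hydroxide is −1; balancing the −4 overall charge requires Cr(II). Group 6 minus oxidation state 2 gives a d⁴ configuration. Bromide, hydroxide, and iodide are weak-field ligands for a first-row metal, so the complex is high-spin. The t₂g³e_g¹ (high-spin) configuration has an unevenly filled e_g set; the Jahn–Teller theorem predicts a tetragonal distortion (typically axial elongation) to lift the degeneracy.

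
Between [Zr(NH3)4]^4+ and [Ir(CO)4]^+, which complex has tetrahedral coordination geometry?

[Zr(NH3)4]^4+

For [Zr(NH3)4]^4+: Ammonia is neutral; balancing the +4 overall charge requires Zr(IV). Zr sits in group 4, so the d-electron count is 4 − 4 = 0. A d⁰ ion has no crystal-field stabilisation preference between square planar and tetrahedral, so four ligands adopt the sterically favoured tetrahedral geometry. → tetrahedral.
For [Ir(CO)4]^+: Ligand charges: carbonyl is neutral. With an overall charge of +1 the iridium centre must be in the +1 oxidation state. Group 9 minus oxidation state 1 gives a d⁸ configuration. A 5d d⁸ ion has a large crystal-field splitting; square planar leaves the high-energy d_{x²−y²} orbital empty and maximises CFSE. → square planar.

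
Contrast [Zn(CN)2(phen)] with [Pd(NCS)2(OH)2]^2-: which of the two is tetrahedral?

[Zn(CN)2(phen)]

For [Zn(CN)2(phen)]: Ligand charges: each cyanide is −1; 1,10-phenanthroline is neutral. With an overall charge of 0 the zinc centre must be in the +2 oxidation state. Group 12 minus oxidation state 2 gives a d¹⁰ configuration. A d¹⁰ ion has no crystal-field stabilisation preference between square planar and tetrahedral, so four ligands adopt the sterically favoured tetrahedral geometry. → tetrahedral.
For [Pd(NCS)2(OH)2]^2-: Ligand charges: each isothiocyanate is −1; each hydroxide is −1. With an overall charge of −2 the palladium centre must be in the +2 oxidation state. Group 10 minus oxidation state 2 gives a d⁸ configuration. A 4d d⁸ ion has a large crystal-field splitting; square planar leaves the high-energy d_{x²−y²} orbital empty and maximises CFSE. → square planar.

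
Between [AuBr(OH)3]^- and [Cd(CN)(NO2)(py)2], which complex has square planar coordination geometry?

For [AuBr(OH)3]^-: Each bromide is −1; each hydroxide is −1; balancing the −1 overall charge requires Au(III). Au sits in group 11, so the d-electron count is 11 − 3 = 8. A 5d d⁸ ion has a large crystal-field splitting; square planar leaves the high-energy d_{x²−y²} orbital empty and maximises CFSE. → square planar.
For [Cd(CN)(NO2)(py)2]: Each cyanide is −1; each nitro (N-bound nitrite) is −1; pyridine is neutral; balancing the 0 overall charge requires Cd(II). Cadmium is a group-12 element; Cd(II) is therefore d¹⁰. A d¹⁰ ion has no crystal-field stabilisation preference between square planar and tetrahedral, so four ligands adopt the sterically favoured tetrahedral geometry. → tetrahedral.

[AuBr(OH)3]^-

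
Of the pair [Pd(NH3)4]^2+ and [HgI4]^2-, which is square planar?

For [Pd(NH3)4]^2+: Ammonia is neutral; balancing the +2 overall charge requires Pd(II). Palladium is a group-10 element; Pd(II) is therefore d⁸. A 4d d⁸ ion has a large crystal-field splitting; square planar leaves the high-energy d_{x²−y²} orbital empty and maximises CFSE. → square planar.
For [HgI4]^2-: Ligand charges: each iodide is −1. With an overall charge of −2 the mercury centre must be in the +2 oxidation state. Group 12 minus oxidation state 2 gives a d¹⁰ configuration. A d¹⁰ ion has no crystal-field stabilisation preference between square planar and tetrahedral, so four ligands adopt the sterically favoured tetrahedral geometry. → tetrahedral.

[Pd(NH3)4]^2+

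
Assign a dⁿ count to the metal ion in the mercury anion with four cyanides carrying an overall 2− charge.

d¹⁰

Ligand charges: each cyanide is −1. With an overall charge of −2 the mercury centre must be in the +2 oxidation state.
Hg sits in group 12, so the d-electron count is 12 − 2 = 10.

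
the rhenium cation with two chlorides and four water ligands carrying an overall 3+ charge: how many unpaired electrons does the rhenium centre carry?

2 unpaired electrons

Summing ligand charges against the +3 overall charge gives an oxidation state of +5 for rhenium.
Rhenium is a group-7 element; Re(V) is therefore d².
In an octahedral field the d² configuration is t₂g²e_g⁰ (only one arrangement possible), giving 2 unpaired electrons.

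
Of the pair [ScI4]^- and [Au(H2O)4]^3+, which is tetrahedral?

[ScI4]^-

For [ScI4]^-: Ligand charges: each iodide is −1. With an overall charge of −1 the scandium centre must be in the +3 oxidation state. Sc sits in group 3, so the d-electron count is 3 − 3 = 0. A d⁰ ion has no crystal-field stabilisation preference between square planar and tetrahedral, so four ligands adopt the sterically favoured tetrahedral geometry. → tetrahedral.
For [Au(H2O)4]^3+: Water is neutral; balancing the +3 overall charge requires Au(III). Au sits in group 11, so the d-electron count is 11 − 3 = 8. A 5d d⁸ ion has a large crystal-field splitting; square planar leaves the high-energy d_{x²−y²} orbital empty and maximises CFSE. → square planar.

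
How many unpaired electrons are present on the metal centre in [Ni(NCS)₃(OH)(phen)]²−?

Ligand charges: each isothiocyanate is −1; each hydroxide is −1; 1,10-phenanthroline is neutral. With an overall charge of −2 the nickel centre must be in the +2 oxidation state.
Nickel is a group-10 element; Ni(II) is therefore d⁸.
Counting donor atoms: 3×isothiocyanate (monodentate) → 3 donors; 1×hydroxide (monodentate) → 1 donor; 1×1,10-phenanthroline (bidentate) → 2 donors. Coordination number = 6.
In an octahedral field the d⁸ configuration is t₂g⁶e_g² (only one arrangement possible), giving 2 unpaired electrons.

2 unpaired electrons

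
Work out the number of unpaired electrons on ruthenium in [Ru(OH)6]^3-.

Summing ligand charges against the −3 overall charge gives an oxidation state of +3 for ruthenium.
Ru sits in group 8, so the d-electron count is 8 − 3 = 5.
The spin state decides the count: a 4d ion has a large Δₒ and is invariably low-spin.
An octahedral low-spin d⁵ ion is t₂g⁵e_g⁰, giving 1 unpaired electron.

1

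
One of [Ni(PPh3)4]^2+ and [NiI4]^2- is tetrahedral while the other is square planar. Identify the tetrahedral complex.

For [Ni(PPh3)4]^2+: Summing ligand charges against the +2 overall charge gives an oxidation state of +2 for nickel. Nickel is a group-10 element; Ni(II) is therefore d⁸. Triphenylphosphine is a strong-field ligand (high in the spectrochemical series). A 3d d⁸ ion with strong-field ligands gains enough CFSE to favour square planar over tetrahedral. → square planar.
For [NiI4]^2-: Ligand charges: each iodide is −1. With an overall charge of −2 the nickel centre must be in the +2 oxidation state. Ni sits in group 10, so the d-electron count is 10 − 2 = 8. Iodide is a weak-field ligand. With weak-field ligands the CFSE gain from square planar is small, so a 3d d⁸ ion takes the sterically preferred tetrahedral geometry. → tetrahedral.

[NiI4]^2-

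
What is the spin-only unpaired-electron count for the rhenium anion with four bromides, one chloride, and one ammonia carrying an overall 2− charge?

2

Each bromide is −1; each chloride is −1; ammonia is neutral; balancing the −2 overall charge requires Re(III).
Re sits in group 7, so the d-electron count is 7 − 3 = 4.
The spin state decides the count: a 5d ion has a large Δₒ and is invariably low-spin.
An octahedral low-spin d⁴ ion is t₂g⁴e_g⁰, giving 2 unpaired electrons.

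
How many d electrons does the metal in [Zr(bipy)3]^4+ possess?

Summing ligand charges against the +4 overall charge gives an oxidation state of +4 for zirconium.
Group 4 minus oxidation state 4 gives a d⁰ configuration.

d0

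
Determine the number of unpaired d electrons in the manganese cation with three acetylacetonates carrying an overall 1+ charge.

Summing ligand charges against the +1 overall charge gives an oxidation state of +4 for manganese.
Group 7 minus oxidation state 4 gives a d³ configuration.
Counting donor atoms: 3×acetylacetonate (bidentate) → 6 donors. Coordination number = 6.
In an octahedral field the d³ configuration is t₂g³e_g⁰ (only one arrangement possible), giving 3 unpaired electrons.

3 unpaired electrons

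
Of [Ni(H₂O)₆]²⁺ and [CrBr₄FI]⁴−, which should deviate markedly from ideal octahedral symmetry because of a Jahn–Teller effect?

[CrBr₄FI]⁴−

[Ni(H₂O)₆]²⁺: Summing ligand charges against the +2 overall charge gives an oxidation state of +2 for nickel. Ni sits in group 10, so the d-electron count is 10 − 2 = 8. The d⁸ configuration leaves the e_g set evenly filled (or empty) — no strong Jahn–Teller driving force.
[CrBr₄FI]⁴−: Summing ligand charges against the −4 overall charge gives an oxidation state of +2 for chromium. Chromium is a group-6 element; Cr(II) is therefore d⁴. Bromide, fluoride, and iodide are weak-field ligands for a first-row metal, so the complex is high-spin. The t₂g³e_g¹ (high-spin) configuration has an unevenly filled e_g set; the Jahn–Teller theorem predicts a tetragonal distortion (typically axial elongation) to lift the degeneracy.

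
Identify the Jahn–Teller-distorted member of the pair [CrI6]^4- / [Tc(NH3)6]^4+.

[CrI6]^4-: Summing ligand charges against the −4 overall charge gives an oxidation state of +2 for chromium. Chromium is a group-6 element; Cr(II) is therefore d⁴. Iodide is a weak-field ligand for a first-row metal, so the complex is high-spin. The t₂g³e_g¹ (high-spin) configuration has an unevenly filled e_g set; the Jahn–Teller theorem predicts a tetragonal distortion (typically axial elongation) to lift the degeneracy.
[Tc(NH3)6]^4+: Ligand charges: ammonia is neutral. With an overall charge of +4 the technetium centre must be in the +4 oxidation state. Group 7 minus oxidation state 4 gives a d³ configuration. The d³ configuration leaves the e_g set evenly filled (or empty) — no strong Jahn–Teller driving force.

[CrI6]^4-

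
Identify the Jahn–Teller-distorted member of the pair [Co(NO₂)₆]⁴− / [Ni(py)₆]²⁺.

[Co(NO₂)₆]⁴−: Summing ligand charges against the −4 overall charge gives an oxidation state of +2 for cobalt. Group 9 minus oxidation state 2 gives a d⁷ configuration. Nitro (N-bound nitrite) is a strong-field ligand (high in the spectrochemical series) for a first-row metal, so the complex is low-spin. The t₂g⁶e_g¹ (low-spin) configuration has an unevenly filled e_g set; the Jahn–Teller theorem predicts a tetragonal distortion (typically axial elongation) to lift the degeneracy.
[Ni(py)₆]²⁺: Pyridine is neutral; balancing the +2 overall charge requires Ni(II). Group 10 minus oxidation state 2 gives a d⁸ configuration. The d⁸ configuration leaves the e_g set evenly filled (or empty) — no strong Jahn–Teller driving force.

[Co(NO₂)₆]⁴−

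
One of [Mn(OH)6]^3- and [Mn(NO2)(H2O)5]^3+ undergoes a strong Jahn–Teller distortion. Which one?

[Mn(OH)6]^3-: Each hydroxide is −1; balancing the −3 overall charge requires Mn(III). Group 7 minus oxidation state 3 gives a d⁴ configuration. Hydroxide is a weak-field ligand for a first-row metal, so the complex is high-spin. The t₂g³e_g¹ (high-spin) configuration has an unevenly filled e_g set; the Jahn–Teller theorem predicts a tetragonal distortion (typically axial elongation) to lift the degeneracy.
[Mn(NO2)(H2O)5]^3+: Ligand charges: each nitro (N-bound nitrite) is −1; water is neutral. With an overall charge of +3 the manganese centre must be in the +4 oxidation state. Manganese is a group-7 element; Mn(IV) is therefore d³. The d³ configuration leaves the e_g set evenly filled (or empty) — no strong Jahn–Teller driving force.

[Mn(OH)6]^3-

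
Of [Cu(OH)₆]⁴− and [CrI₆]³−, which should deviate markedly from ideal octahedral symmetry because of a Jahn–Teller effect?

[Cu(OH)₆]⁴−

[Cu(OH)₆]⁴−: Summing ligand charges against the −4 overall charge gives an oxidation state of +2 for copper. Group 11 minus oxidation state 2 gives a d⁹ configuration. The t₂g⁶e_g³ configuration has an unevenly filled e_g set; the Jahn–Teller theorem predicts a tetragonal distortion (typically axial elongation) to lift the degeneracy.
[CrI₆]³−: Each iodide is −1; balancing the −3 overall charge requires Cr(III). Chromium is a group-6 element; Cr(III) is therefore d³. The d³ configuration leaves the e_g set evenly filled (or empty) — no strong Jahn–Teller driving force.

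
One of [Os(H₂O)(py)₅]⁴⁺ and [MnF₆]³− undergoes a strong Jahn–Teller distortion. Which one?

[MnF₆]³−

[Os(H₂O)(py)₅]⁴⁺: Ligand charges: water is neutral; pyridine is neutral. With an overall charge of +4 the osmium centre must be in the +4 oxidation state. Group 8 minus oxidation state 4 gives a d⁴ configuration. A 5d ion has a large Δₒ and is invariably low-spin. The d⁴ configuration leaves the e_g set evenly filled (or empty) — no strong Jahn–Teller driving force.
[MnF₆]³−: Ligand charges: each fluoride is −1. With an overall charge of −3 the manganese centre must be in the +3 oxidation state. Group 7 minus oxidation state 3 gives a d⁴ configuration. Fluoride is a weak-field ligand for a first-row metal, so the complex is high-spin. The t₂g³e_g¹ (high-spin) configuration has an unevenly filled e_g set; the Jahn–Teller theorem predicts a tetragonal distortion (typically axial elongation) to lift the degeneracy.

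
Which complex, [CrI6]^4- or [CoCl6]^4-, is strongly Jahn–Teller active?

[CrI6]^4-

[CrI6]^4-: Ligand charges: each iodide is −1. With an overall charge of −4 the chromium centre must be in the +2 oxidation state. Cr sits in group 6, so the d-electron count is 6 − 2 = 4. Iodide is a weak-field ligand for a first-row metal, so the complex is high-spin. The t₂g³e_g¹ (high-spin) configuration has an unevenly filled e_g set; the Jahn–Teller theorem predicts a tetragonal distortion (typically axial elongation) to lift the degeneracy.
[CoCl6]^4-: Summing ligand charges against the −4 overall charge gives an oxidation state of +2 for cobalt. Co sits in group 9, so the d-electron count is 9 − 2 = 7. Chloride is a weak-field ligand for a first-row metal, so the complex is high-spin. The d⁷ configuration leaves the e_g set evenly filled (or empty) — no strong Jahn–Teller driving force.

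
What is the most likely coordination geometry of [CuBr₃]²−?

Each bromide is −1; balancing the −2 overall charge requires Cu(I).
Group 11 minus oxidation state 1 gives a d¹⁰ configuration.
With 3 monodentate ligands the coordination number is 3.
Three ligands around a d¹⁰ centre minimise repulsion in a trigonal-planar arrangement.

trigonal planar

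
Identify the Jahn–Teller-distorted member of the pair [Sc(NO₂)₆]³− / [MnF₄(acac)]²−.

[Sc(NO₂)₆]³−: Each nitro (N-bound nitrite) is −1; balancing the −3 overall charge requires Sc(III). Group 3 minus oxidation state 3 gives a d⁰ configuration. The d⁰ configuration leaves the e_g set evenly filled (or empty) — no strong Jahn–Teller driving force.
[MnF₄(acac)]²−: Ligand charges: each fluoride is −1; each acetylacetonate is −1. With an overall charge of −2 the manganese centre must be in the +3 oxidation state. Manganese is a group-7 element; Mn(III) is therefore d⁴. Acetylacetonate and fluoride are weak-field ligands for a first-row metal, so the complex is high-spin. The t₂g³e_g¹ (high-spin) configuration has an unevenly filled e_g set; the Jahn–Teller theorem predicts a tetragonal distortion (typically axial elongation) to lift the degeneracy.

[MnF₄(acac)]²−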